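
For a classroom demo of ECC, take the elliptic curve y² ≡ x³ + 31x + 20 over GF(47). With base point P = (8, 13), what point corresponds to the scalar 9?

(16, 37)

Double-and-add on 9 = (1001)₂. Start with P = (8, 13) for the leading 1-bit.
double: tangent at (8, 13): λ = (3·8² + 31)/(2·13) ≡ 35/26. 26⁻¹ ≡ 38 (mod 47), so λ ≡ 35·38 ≡ 14.
  x = λ² - 8 - 8 = 196 - 16 ≡ 39; y = λ·(8 - 39) - 13 ≡ 23. → (39, 23)
double: tangent at (39, 23): λ = (3·39² + 31)/(2·23) ≡ 35/46. 46⁻¹ ≡ 46 (mod 47), so λ ≡ 35·46 ≡ 12.
  x = λ² - 39 - 39 = 144 - 78 ≡ 19; y = λ·(39 - 19) - 23 ≡ 29. → (19, 29)
double: tangent at (19, 29): λ = (3·19² + 31)/(2·29) ≡ 33/11. 11⁻¹ ≡ 30 (mod 47) since 11·30 = 330 ≡ 1, so λ ≡ 33·30 ≡ 3.
  x = λ² - 19 - 19 = 9 - 38 ≡ 18; y = λ·(19 - 18) - 29 ≡ 21. → (18, 21)
add P: (18, 21) + (8, 13). λ = (13 - 21)/(8 - 18) ≡ 39/37 mod 47. 37⁻¹ ≡ 14 (mod 47), so λ ≡ 29.
  x = λ² - 18 - 8 = 841 - 26 ≡ 16; y = λ·(18 - 16) - 21 ≡ 37. → (16, 37)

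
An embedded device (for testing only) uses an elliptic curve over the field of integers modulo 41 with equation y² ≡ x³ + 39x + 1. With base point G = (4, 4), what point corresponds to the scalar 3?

(15, 5)

Repeated addition: build up to 3G.
2G: tangent at (4, 4): λ = (3·4² + 39)/(2·4) ≡ 5/8. 8⁻¹ ≡ 36 (mod 41) since 8·36 = 288 ≡ 1, so λ ≡ 5·36 ≡ 16.
  x = λ² - 4 - 4 = 256 - 8 ≡ 2; y = λ·(4 - 2) - 4 ≡ 28. → (2, 28)
3G: (2, 28) + (4, 4). λ = (4 - 28)/(4 - 2) ≡ 17/2 mod 41. 2⁻¹ ≡ 21 (mod 41), so λ ≡ 29.
  x = λ² - 2 - 4 = 841 - 6 ≡ 15; y = λ·(2 - 15) - 28 ≡ 5. → (15, 5)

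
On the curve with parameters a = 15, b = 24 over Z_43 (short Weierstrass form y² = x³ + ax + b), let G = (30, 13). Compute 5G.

(20, 5)

Double-and-add on 5 = (101)₂. Start with G = (30, 13) for the leading 1-bit.
double: tangent at (30, 13): λ = (3·30² + 15)/(2·13) ≡ 6/26. 26⁻¹ ≡ 5 (mod 43), so λ ≡ 6·5 ≡ 30.
  x = λ² - 30 - 30 = 900 - 60 ≡ 23; y = λ·(30 - 23) - 13 ≡ 25. → (23, 25)
double: tangent at (23, 25): λ = (3·23² + 15)/(2·25) ≡ 11/7. 7⁻¹ ≡ 37 (mod 43), so λ ≡ 11·37 ≡ 20.
  x = λ² - 23 - 23 = 400 - 46 ≡ 10; y = λ·(23 - 10) - 25 ≡ 20. → (10, 20)
add G: (10, 20) + (30, 13). λ = (13 - 20)/(30 - 10) ≡ 36/20 mod 43. 20⁻¹ ≡ 28 (mod 43) since 20·28 = 560 ≡ 1, so λ ≡ 19.
  x = λ² - 10 - 30 = 361 - 40 ≡ 20; y = λ·(10 - 20) - 20 ≡ 5. → (20, 5)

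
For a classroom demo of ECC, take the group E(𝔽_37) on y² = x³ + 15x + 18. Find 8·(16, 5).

(6, 19)

Write Q = (16, 5).
Double-and-add on 8 = (1000)₂. Start with Q = (16, 5) for the leading 1-bit.
double: tangent at (16, 5): λ = (3·16² + 15)/(2·5) ≡ 6/10. 10⁻¹ ≡ 26 (mod 37), so λ ≡ 6·26 ≡ 8.
  x = λ² - 16 - 16 = 64 - 32 ≡ 32; y = λ·(16 - 32) - 5 ≡ 15. → (32, 15)
double: tangent at (32, 15): λ = (3·32² + 15)/(2·15) ≡ 16/30. 30⁻¹ ≡ 21 (mod 37), so λ ≡ 16·21 ≡ 3.
  x = λ² - 32 - 32 = 9 - 64 ≡ 19; y = λ·(32 - 19) - 15 ≡ 24. → (19, 24)
double: tangent at (19, 24): λ = (3·19² + 15)/(2·24) ≡ 25/11. 11⁻¹ ≡ 27 (mod 37), so λ ≡ 25·27 ≡ 9.
  x = λ² - 19 - 19 = 81 - 38 ≡ 6; y = λ·(19 - 6) - 24 ≡ 19. → (6, 19)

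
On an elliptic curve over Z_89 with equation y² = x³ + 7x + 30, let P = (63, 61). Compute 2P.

(8, 8)

tangent at (63, 61): λ = (3·63² + 7)/(2·61) ≡ 77/33. 33⁻¹ ≡ 27 (mod 89) since 33·27 = 891 ≡ 1, so λ ≡ 77·27 ≡ 32.
  x = λ² - 63 - 63 = 1024 - 126 ≡ 8; y = λ·(63 - 8) - 61 ≡ 8. → (8, 8)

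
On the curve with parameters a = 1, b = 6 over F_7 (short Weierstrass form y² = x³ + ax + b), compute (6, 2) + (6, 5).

The two points share x = 6 and their y-coordinates satisfy 2 + 5 ≡ 0 (mod 7), so they are inverses. Their sum is O.

O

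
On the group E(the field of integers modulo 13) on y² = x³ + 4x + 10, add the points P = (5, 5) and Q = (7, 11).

(10, 6)

(5, 5) + (7, 11). λ = (11 - 5)/(7 - 5) ≡ 6/2 mod 13. 2⁻¹ ≡ 7 (mod 13), so λ ≡ 3.
  x = λ² - 5 - 7 = 9 - 12 ≡ 10; y = λ·(5 - 10) - 5 ≡ 6. → (10, 6)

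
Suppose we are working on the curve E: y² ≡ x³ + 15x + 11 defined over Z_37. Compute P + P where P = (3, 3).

(6, 13)

tangent at (3, 3): λ = (3·3² + 15)/(2·3) ≡ 5/6. 6⁻¹ ≡ 31 (mod 37) since 6·31 = 186 ≡ 1, so λ ≡ 5·31 ≡ 7.
  x = λ² - 3 - 3 = 49 - 6 ≡ 6; y = λ·(3 - 6) - 3 ≡ 13. → (6, 13)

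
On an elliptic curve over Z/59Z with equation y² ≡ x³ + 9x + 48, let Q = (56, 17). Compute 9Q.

Repeated addition: build up to 9Q.
2Q: tangent at (56, 17): λ = (3·56² + 9)/(2·17) ≡ 36/34. 34⁻¹ ≡ 33 (mod 59), so λ ≡ 36·33 ≡ 8.
  x = λ² - 56 - 56 = 64 - 112 ≡ 11; y = λ·(56 - 11) - 17 ≡ 48. → (11, 48)
3Q: (11, 48) + (56, 17). λ = (17 - 48)/(56 - 11) ≡ 28/45 mod 59. 45⁻¹ ≡ 21 (mod 59), so λ ≡ 57.
  x = λ² - 11 - 56 = 3249 - 67 ≡ 55; y = λ·(11 - 55) - 48 ≡ 40. → (55, 40)
4Q: (55, 40) + (56, 17). λ = (17 - 40)/(56 - 55) ≡ 36/1 mod 59. 1⁻¹ ≡ 1 (mod 59), so λ ≡ 36.
  x = λ² - 55 - 56 = 1296 - 111 ≡ 5; y = λ·(55 - 5) - 40 ≡ 49. → (5, 49)
5Q: (5, 49) + (56, 17). λ = (17 - 49)/(56 - 5) ≡ 27/51 mod 59. 51⁻¹ ≡ 22 (mod 59) since 51·22 = 1122 ≡ 1, so λ ≡ 4.
  x = λ² - 5 - 56 = 16 - 61 ≡ 14; y = λ·(5 - 14) - 49 ≡ 33. → (14, 33)
6Q: (14, 33) + (56, 17). λ = (17 - 33)/(56 - 14) ≡ 43/42 mod 59. 42⁻¹ ≡ 52 (mod 59) since 42·52 = 2184 ≡ 1, so λ ≡ 53.
  x = λ² - 14 - 56 = 2809 - 70 ≡ 25; y = λ·(14 - 25) - 33 ≡ 33. → (25, 33)
7Q: (25, 33) + (56, 17). λ = (17 - 33)/(56 - 25) ≡ 43/31 mod 59. 31⁻¹ ≡ 40 (mod 59) since 31·40 = 1240 ≡ 1, so λ ≡ 9.
  x = λ² - 25 - 56 = 81 - 81 ≡ 0; y = λ·(25 - 0) - 33 ≡ 15. → (0, 15)
8Q: (0, 15) + (56, 17). λ = (17 - 15)/(56 - 0) ≡ 2/56 mod 59. 56⁻¹ ≡ 39 (mod 59) since 56·39 = 2184 ≡ 1, so λ ≡ 19.
  x = λ² - 0 - 56 = 361 - 56 ≡ 10; y = λ·(0 - 10) - 15 ≡ 31. → (10, 31)
9Q: (10, 31) + (56, 17). λ = (17 - 31)/(56 - 10) ≡ 45/46 mod 59. 46⁻¹ ≡ 9 (mod 59) since 46·9 = 414 ≡ 1, so λ ≡ 51.
  x = λ² - 10 - 56 = 2601 - 66 ≡ 57; y = λ·(10 - 57) - 31 ≡ 50. → (57, 50)

(57, 50)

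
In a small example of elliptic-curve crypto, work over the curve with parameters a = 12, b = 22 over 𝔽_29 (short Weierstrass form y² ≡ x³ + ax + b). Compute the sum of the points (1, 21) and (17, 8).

(1, 21) + (17, 8). λ = (8 - 21)/(17 - 1) ≡ 16/16 mod 29. 16⁻¹ ≡ 20 (mod 29) since 16·20 = 320 ≡ 1, so λ ≡ 1.
  x = λ² - 1 - 17 = 1 - 18 ≡ 12; y = λ·(1 - 12) - 21 ≡ 26. → (12, 26)

(12, 26)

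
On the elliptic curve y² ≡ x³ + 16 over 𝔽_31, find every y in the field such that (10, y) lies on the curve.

none

x³ + 0x + 16 = 1016 ≡ 24 (mod 31).
24 is a non-residue mod 31; no y exists.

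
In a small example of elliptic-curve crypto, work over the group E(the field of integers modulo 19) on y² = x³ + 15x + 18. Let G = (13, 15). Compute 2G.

tangent at (13, 15): λ = (3·13² + 15)/(2·15) ≡ 9/11. 11⁻¹ ≡ 7 (mod 19) since 11·7 = 77 ≡ 1, so λ ≡ 9·7 ≡ 6.
  x = λ² - 13 - 13 = 36 - 26 ≡ 10; y = λ·(13 - 10) - 15 ≡ 3. → (10, 3)

(10, 3)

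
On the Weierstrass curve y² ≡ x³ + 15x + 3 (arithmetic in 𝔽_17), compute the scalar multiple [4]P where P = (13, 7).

(1, 6)

Double-and-add on 4 = (100)₂. Start with P = (13, 7) for the leading 1-bit.
double: tangent at (13, 7): λ = (3·13² + 15)/(2·7) ≡ 12/14. 14⁻¹ ≡ 11 (mod 17) since 14·11 = 154 ≡ 1, so λ ≡ 12·11 ≡ 13.
  x = λ² - 13 - 13 = 169 - 26 ≡ 7; y = λ·(13 - 7) - 7 ≡ 3. → (7, 3)
double: tangent at (7, 3): λ = (3·7² + 15)/(2·3) ≡ 9/6. 6⁻¹ ≡ 3 (mod 17) since 6·3 = 18 ≡ 1, so λ ≡ 9·3 ≡ 10.
  x = λ² - 7 - 7 = 100 - 14 ≡ 1; y = λ·(7 - 1) - 3 ≡ 6. → (1, 6)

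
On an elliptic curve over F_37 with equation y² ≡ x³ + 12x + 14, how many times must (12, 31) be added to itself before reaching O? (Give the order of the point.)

10

2P: tangent at (12, 31): λ = (3·12² + 12)/(2·31) ≡ 0/25. 25⁻¹ ≡ 3 (mod 37) since 25·3 = 75 ≡ 1, so λ ≡ 0·3 ≡ 0.
  x = λ² - 12 - 12 = 0 - 24 ≡ 13; y = λ·(12 - 13) - 31 ≡ 6. → (13, 6)
3P: (13, 6) + (12, 31). λ = (31 - 6)/(12 - 13) ≡ 25/36 mod 37. 36⁻¹ ≡ 36 (mod 37) since 36·36 = 1296 ≡ 1, so λ ≡ 12.
  x = λ² - 13 - 12 = 144 - 25 ≡ 8; y = λ·(13 - 8) - 6 ≡ 17. → (8, 17)
4P: (8, 17) + (12, 31). λ = (31 - 17)/(12 - 8) ≡ 14/4 mod 37. 4⁻¹ ≡ 28 (mod 37) since 4·28 = 112 ≡ 1, so λ ≡ 22.
  x = λ² - 8 - 12 = 484 - 20 ≡ 20; y = λ·(8 - 20) - 17 ≡ 15. → (20, 15)
5P: (20, 15) + (12, 31). λ = (31 - 15)/(12 - 20) ≡ 16/29 mod 37. 29⁻¹ ≡ 23 (mod 37), so λ ≡ 35.
  x = λ² - 20 - 12 = 1225 - 32 ≡ 9; y = λ·(20 - 9) - 15 ≡ 0. → (9, 0)
6P: (9, 0) + (12, 31). λ = (31 - 0)/(12 - 9) ≡ 31/3 mod 37. 3⁻¹ ≡ 25 (mod 37), so λ ≡ 35.
  x = λ² - 9 - 12 = 1225 - 21 ≡ 20; y = λ·(9 - 20) - 0 ≡ 22. → (20, 22)
7P: (20, 22) + (12, 31). λ = (31 - 22)/(12 - 20) ≡ 9/29 mod 37. 29⁻¹ ≡ 23 (mod 37) since 29·23 = 667 ≡ 1, so λ ≡ 22.
  x = λ² - 20 - 12 = 484 - 32 ≡ 8; y = λ·(20 - 8) - 22 ≡ 20. → (8, 20)
8P: (8, 20) + (12, 31). λ = (31 - 20)/(12 - 8) ≡ 11/4 mod 37. 4⁻¹ ≡ 28 (mod 37), so λ ≡ 12.
  x = λ² - 8 - 12 = 144 - 20 ≡ 13; y = λ·(8 - 13) - 20 ≡ 31. → (13, 31)
9P: (13, 31) + (12, 31). λ = (31 - 31)/(12 - 13) ≡ 0/36 mod 37. 36⁻¹ ≡ 36 (mod 37), so λ ≡ 0.
  x = λ² - 13 - 12 = 0 - 25 ≡ 12; y = λ·(13 - 12) - 31 ≡ 6. → (12, 6)
10P: (12, 6) + (12, 31): same x and y₁ ≡ -y₂, so the sum is O.
10P = O, so the order is 10.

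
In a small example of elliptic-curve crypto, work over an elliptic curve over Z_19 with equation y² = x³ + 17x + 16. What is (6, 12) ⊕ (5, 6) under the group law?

(6, 7)

(6, 12) + (5, 6). λ = (6 - 12)/(5 - 6) ≡ 13/18 mod 19. 18⁻¹ ≡ 18 (mod 19), so λ ≡ 6.
  x = λ² - 6 - 5 = 36 - 11 ≡ 6; y = λ·(6 - 6) - 12 ≡ 7. → (6, 7)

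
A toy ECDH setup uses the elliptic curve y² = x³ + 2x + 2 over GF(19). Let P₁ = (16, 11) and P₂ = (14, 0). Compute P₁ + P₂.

(5, 2)

(16, 11) + (14, 0). λ = (0 - 11)/(14 - 16) ≡ 8/17 mod 19. 17⁻¹ ≡ 9 (mod 19), so λ ≡ 15.
  x = λ² - 16 - 14 = 225 - 30 ≡ 5; y = λ·(16 - 5) - 11 ≡ 2. → (5, 2)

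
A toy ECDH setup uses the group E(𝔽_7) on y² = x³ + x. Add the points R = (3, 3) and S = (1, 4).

(3, 3) + (1, 4). λ = (4 - 3)/(1 - 3) ≡ 1/5 mod 7. 5⁻¹ ≡ 3 (mod 7), so λ ≡ 3.
  x = λ² - 3 - 1 = 9 - 4 ≡ 5; y = λ·(3 - 5) - 3 ≡ 5. → (5, 5)

(5, 5)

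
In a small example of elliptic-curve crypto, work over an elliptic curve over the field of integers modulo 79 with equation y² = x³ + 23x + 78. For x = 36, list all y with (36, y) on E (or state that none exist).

x³ + 23x + 78 = 47562 ≡ 4 (mod 79).
Square roots of 4 mod 79: 2 and 77 (since 2² = 4 ≡ 4).

2, 77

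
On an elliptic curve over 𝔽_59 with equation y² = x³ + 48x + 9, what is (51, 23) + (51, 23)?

tangent at (51, 23): λ = (3·51² + 48)/(2·23) ≡ 4/46. 46⁻¹ ≡ 9 (mod 59), so λ ≡ 4·9 ≡ 36.
  x = λ² - 51 - 51 = 1296 - 102 ≡ 14; y = λ·(51 - 14) - 23 ≡ 11. → (14, 11)

(14, 11)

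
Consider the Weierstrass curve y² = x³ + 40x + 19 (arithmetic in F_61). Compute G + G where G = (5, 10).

(4, 11)

tangent at (5, 10): λ = (3·5² + 40)/(2·10) ≡ 54/20. 20⁻¹ ≡ 58 (mod 61), so λ ≡ 54·58 ≡ 21.
  x = λ² - 5 - 5 = 441 - 10 ≡ 4; y = λ·(5 - 4) - 10 ≡ 11. → (4, 11)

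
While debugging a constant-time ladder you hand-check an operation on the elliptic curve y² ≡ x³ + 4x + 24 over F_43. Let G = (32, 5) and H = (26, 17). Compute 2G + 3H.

First 2G:
Repeated addition: build up to 2G.
2G: tangent at (32, 5): λ = (3·32² + 4)/(2·5) ≡ 23/10. 10⁻¹ ≡ 13 (mod 43), so λ ≡ 23·13 ≡ 41.
  x = λ² - 32 - 32 = 1681 - 64 ≡ 26; y = λ·(32 - 26) - 5 ≡ 26. → (26, 26)
2G = (26, 26).
Next 3H:
Repeated addition: build up to 3H.
2H: tangent at (26, 17): λ = (3·26² + 4)/(2·17) ≡ 11/34. 34⁻¹ ≡ 19 (mod 43) since 34·19 = 646 ≡ 1, so λ ≡ 11·19 ≡ 37.
  x = λ² - 26 - 26 = 1369 - 52 ≡ 27; y = λ·(26 - 27) - 17 ≡ 32. → (27, 32)
3H: (27, 32) + (26, 17). λ = (17 - 32)/(26 - 27) ≡ 28/42 mod 43. 42⁻¹ ≡ 42 (mod 43), so λ ≡ 15.
  x = λ² - 27 - 26 = 225 - 53 ≡ 0; y = λ·(27 - 0) - 32 ≡ 29. → (0, 29)
3H = (0, 29).
Finally 2G + 3H:
(26, 26) + (0, 29). λ = (29 - 26)/(0 - 26) ≡ 3/17 mod 43. 17⁻¹ ≡ 38 (mod 43), so λ ≡ 28.
  x = λ² - 26 - 0 = 784 - 26 ≡ 27; y = λ·(26 - 27) - 26 ≡ 32. → (27, 32)

(27, 32)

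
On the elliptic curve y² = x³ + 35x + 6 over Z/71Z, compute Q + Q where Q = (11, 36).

(52, 47)

tangent at (11, 36): λ = (3·11² + 35)/(2·36) ≡ 43/1. 1⁻¹ ≡ 1 (mod 71) since 1·1 = 1 ≡ 1, so λ ≡ 43·1 ≡ 43.
  x = λ² - 11 - 11 = 1849 - 22 ≡ 52; y = λ·(11 - 52) - 36 ≡ 47. → (52, 47)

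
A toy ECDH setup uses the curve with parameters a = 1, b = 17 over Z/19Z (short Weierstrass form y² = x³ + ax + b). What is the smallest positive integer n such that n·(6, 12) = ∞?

7

2P: tangent at (6, 12): λ = (3·6² + 1)/(2·12) ≡ 14/5. 5⁻¹ ≡ 4 (mod 19) since 5·4 = 20 ≡ 1, so λ ≡ 14·4 ≡ 18.
  x = λ² - 6 - 6 = 324 - 12 ≡ 8; y = λ·(6 - 8) - 12 ≡ 9. → (8, 9)
3P: (8, 9) + (6, 12). λ = (12 - 9)/(6 - 8) ≡ 3/17 mod 19. 17⁻¹ ≡ 9 (mod 19) since 17·9 = 153 ≡ 1, so λ ≡ 8.
  x = λ² - 8 - 6 = 64 - 14 ≡ 12; y = λ·(8 - 12) - 9 ≡ 16. → (12, 16)
4P: (12, 16) + (6, 12). λ = (12 - 16)/(6 - 12) ≡ 15/13 mod 19. 13⁻¹ ≡ 3 (mod 19), so λ ≡ 7.
  x = λ² - 12 - 6 = 49 - 18 ≡ 12; y = λ·(12 - 12) - 16 ≡ 3. → (12, 3)
5P: (12, 3) + (6, 12). λ = (12 - 3)/(6 - 12) ≡ 9/13 mod 19. 13⁻¹ ≡ 3 (mod 19), so λ ≡ 8.
  x = λ² - 12 - 6 = 64 - 18 ≡ 8; y = λ·(12 - 8) - 3 ≡ 10. → (8, 10)
6P: (8, 10) + (6, 12). λ = (12 - 10)/(6 - 8) ≡ 2/17 mod 19. 17⁻¹ ≡ 9 (mod 19), so λ ≡ 18.
  x = λ² - 8 - 6 = 324 - 14 ≡ 6; y = λ·(8 - 6) - 10 ≡ 7. → (6, 7)
7P: (6, 7) + (6, 12): same x and y₁ ≡ -y₂, so the sum is ∞.
7P = ∞, so the order is 7.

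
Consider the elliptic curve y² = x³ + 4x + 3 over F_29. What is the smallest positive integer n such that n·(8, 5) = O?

2P: tangent at (8, 5): λ = (3·8² + 4)/(2·5) ≡ 22/10. 10⁻¹ ≡ 3 (mod 29), so λ ≡ 22·3 ≡ 8.
  x = λ² - 8 - 8 = 64 - 16 ≡ 19; y = λ·(8 - 19) - 5 ≡ 23. → (19, 23)
3P: (19, 23) + (8, 5). λ = (5 - 23)/(8 - 19) ≡ 11/18 mod 29. 18⁻¹ ≡ 21 (mod 29), so λ ≡ 28.
  x = λ² - 19 - 8 = 784 - 27 ≡ 3; y = λ·(19 - 3) - 23 ≡ 19. → (3, 19)
4P: (3, 19) + (8, 5). λ = (5 - 19)/(8 - 3) ≡ 15/5 mod 29. 5⁻¹ ≡ 6 (mod 29), so λ ≡ 3.
  x = λ² - 3 - 8 = 9 - 11 ≡ 27; y = λ·(3 - 27) - 19 ≡ 25. → (27, 25)
5P: (27, 25) + (8, 5). λ = (5 - 25)/(8 - 27) ≡ 9/10 mod 29. 10⁻¹ ≡ 3 (mod 29), so λ ≡ 27.
  x = λ² - 27 - 8 = 729 - 35 ≡ 27; y = λ·(27 - 27) - 25 ≡ 4. → (27, 4)
6P: (27, 4) + (8, 5). λ = (5 - 4)/(8 - 27) ≡ 1/10 mod 29. 10⁻¹ ≡ 3 (mod 29), so λ ≡ 3.
  x = λ² - 27 - 8 = 9 - 35 ≡ 3; y = λ·(27 - 3) - 4 ≡ 10. → (3, 10)
7P: (3, 10) + (8, 5). λ = (5 - 10)/(8 - 3) ≡ 24/5 mod 29. 5⁻¹ ≡ 6 (mod 29) since 5·6 = 30 ≡ 1, so λ ≡ 28.
  x = λ² - 3 - 8 = 784 - 11 ≡ 19; y = λ·(3 - 19) - 10 ≡ 6. → (19, 6)
8P: (19, 6) + (8, 5). λ = (5 - 6)/(8 - 19) ≡ 28/18 mod 29. 18⁻¹ ≡ 21 (mod 29) since 18·21 = 378 ≡ 1, so λ ≡ 8.
  x = λ² - 19 - 8 = 64 - 27 ≡ 8; y = λ·(19 - 8) - 6 ≡ 24. → (8, 24)
9P: (8, 24) + (8, 5): same x and y₁ ≡ -y₂, so the sum is O.
9P = O, so the order is 9.

9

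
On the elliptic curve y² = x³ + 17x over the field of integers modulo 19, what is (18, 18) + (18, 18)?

tangent at (18, 18): λ = (3·18² + 17)/(2·18) ≡ 1/17. 17⁻¹ ≡ 9 (mod 19), so λ ≡ 1·9 ≡ 9.
  x = λ² - 18 - 18 = 81 - 36 ≡ 7; y = λ·(18 - 7) - 18 ≡ 5. → (7, 5)

(7, 5)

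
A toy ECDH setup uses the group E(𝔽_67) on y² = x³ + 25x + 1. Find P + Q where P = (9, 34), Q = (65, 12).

(9, 34) + (65, 12). λ = (12 - 34)/(65 - 9) ≡ 45/56 mod 67. 56⁻¹ ≡ 6 (mod 67), so λ ≡ 2.
  x = λ² - 9 - 65 = 4 - 74 ≡ 64; y = λ·(9 - 64) - 34 ≡ 57. → (64, 57)

(64, 57)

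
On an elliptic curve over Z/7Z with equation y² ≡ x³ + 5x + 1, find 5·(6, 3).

Write G = (6, 3).
Repeated addition: build up to 5G.
2G: tangent at (6, 3): λ = (3·6² + 5)/(2·3) ≡ 1/6. 6⁻¹ ≡ 6 (mod 7) since 6·6 = 36 ≡ 1, so λ ≡ 1·6 ≡ 6.
  x = λ² - 6 - 6 = 36 - 12 ≡ 3; y = λ·(6 - 3) - 3 ≡ 1. → (3, 1)
3G: (3, 1) + (6, 3). λ = (3 - 1)/(6 - 3) ≡ 2/3 mod 7. 3⁻¹ ≡ 5 (mod 7) since 3·5 = 15 ≡ 1, so λ ≡ 3.
  x = λ² - 3 - 6 = 9 - 9 ≡ 0; y = λ·(3 - 0) - 1 ≡ 1. → (0, 1)
4G: (0, 1) + (6, 3). λ = (3 - 1)/(6 - 0) ≡ 2/6 mod 7. 6⁻¹ ≡ 6 (mod 7), so λ ≡ 5.
  x = λ² - 0 - 6 = 25 - 6 ≡ 5; y = λ·(0 - 5) - 1 ≡ 2. → (5, 2)
5G: (5, 2) + (6, 3). λ = (3 - 2)/(6 - 5) ≡ 1/1 mod 7. 1⁻¹ ≡ 1 (mod 7), so λ ≡ 1.
  x = λ² - 5 - 6 = 1 - 11 ≡ 4; y = λ·(5 - 4) - 2 ≡ 6. → (4, 6)

(4, 6)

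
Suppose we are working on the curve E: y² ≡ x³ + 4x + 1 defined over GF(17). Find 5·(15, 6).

Write G = (15, 6).
Double-and-add on 5 = (101)₂. Start with G = (15, 6) for the leading 1-bit.
double: tangent at (15, 6): λ = (3·15² + 4)/(2·6) ≡ 16/12. 12⁻¹ ≡ 10 (mod 17), so λ ≡ 16·10 ≡ 7.
  x = λ² - 15 - 15 = 49 - 30 ≡ 2; y = λ·(15 - 2) - 6 ≡ 0. → (2, 0)
double: (2, 0) + (2, 0): same x and y₁ ≡ -y₂, so the sum is O.
add G: O + (15, 6) = (15, 6) (identity).

(15, 6)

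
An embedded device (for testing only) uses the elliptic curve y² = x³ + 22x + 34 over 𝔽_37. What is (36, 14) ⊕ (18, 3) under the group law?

(23, 33)

(36, 14) + (18, 3). λ = (3 - 14)/(18 - 36) ≡ 26/19 mod 37. 19⁻¹ ≡ 2 (mod 37), so λ ≡ 15.
  x = λ² - 36 - 18 = 225 - 54 ≡ 23; y = λ·(36 - 23) - 14 ≡ 33. → (23, 33)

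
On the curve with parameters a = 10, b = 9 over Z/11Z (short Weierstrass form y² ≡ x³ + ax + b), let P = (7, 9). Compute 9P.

(7, 9)

Repeated addition: build up to 9P.
2P: tangent at (7, 9): λ = (3·7² + 10)/(2·9) ≡ 3/7. 7⁻¹ ≡ 8 (mod 11) since 7·8 = 56 ≡ 1, so λ ≡ 3·8 ≡ 2.
  x = λ² - 7 - 7 = 4 - 14 ≡ 1; y = λ·(7 - 1) - 9 ≡ 3. → (1, 3)
3P: (1, 3) + (7, 9). λ = (9 - 3)/(7 - 1) ≡ 6/6 mod 11. 6⁻¹ ≡ 2 (mod 11), so λ ≡ 1.
  x = λ² - 1 - 7 = 1 - 8 ≡ 4; y = λ·(1 - 4) - 3 ≡ 5. → (4, 5)
4P: (4, 5) + (7, 9). λ = (9 - 5)/(7 - 4) ≡ 4/3 mod 11. 3⁻¹ ≡ 4 (mod 11) since 3·4 = 12 ≡ 1, so λ ≡ 5.
  x = λ² - 4 - 7 = 25 - 11 ≡ 3; y = λ·(4 - 3) - 5 ≡ 0. → (3, 0)
5P: (3, 0) + (7, 9). λ = (9 - 0)/(7 - 3) ≡ 9/4 mod 11. 4⁻¹ ≡ 3 (mod 11), so λ ≡ 5.
  x = λ² - 3 - 7 = 25 - 10 ≡ 4; y = λ·(3 - 4) - 0 ≡ 6. → (4, 6)
6P: (4, 6) + (7, 9). λ = (9 - 6)/(7 - 4) ≡ 3/3 mod 11. 3⁻¹ ≡ 4 (mod 11), so λ ≡ 1.
  x = λ² - 4 - 7 = 1 - 11 ≡ 1; y = λ·(4 - 1) - 6 ≡ 8. → (1, 8)
7P: (1, 8) + (7, 9). λ = (9 - 8)/(7 - 1) ≡ 1/6 mod 11. 6⁻¹ ≡ 2 (mod 11), so λ ≡ 2.
  x = λ² - 1 - 7 = 4 - 8 ≡ 7; y = λ·(1 - 7) - 8 ≡ 2. → (7, 2)
8P: (7, 2) + (7, 9): same x and y₁ ≡ -y₂, so the sum is O.
9P: O + (7, 9) = (7, 9) (identity).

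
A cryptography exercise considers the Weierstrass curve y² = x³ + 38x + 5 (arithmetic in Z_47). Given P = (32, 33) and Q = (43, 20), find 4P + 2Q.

(26, 2)

First 4P:
Double-and-add on 4 = (100)₂. Start with P = (32, 33) for the leading 1-bit.
double: tangent at (32, 33): λ = (3·32² + 38)/(2·33) ≡ 8/19. 19⁻¹ ≡ 5 (mod 47), so λ ≡ 8·5 ≡ 40.
  x = λ² - 32 - 32 = 1600 - 64 ≡ 32; y = λ·(32 - 32) - 33 ≡ 14. → (32, 14)
double: tangent at (32, 14): λ = (3·32² + 38)/(2·14) ≡ 8/28. 28⁻¹ ≡ 42 (mod 47), so λ ≡ 8·42 ≡ 7.
  x = λ² - 32 - 32 = 49 - 64 ≡ 32; y = λ·(32 - 32) - 14 ≡ 33. → (32, 33)
4P = (32, 33).
Next 2Q:
Repeated addition: build up to 2Q.
2Q: tangent at (43, 20): λ = (3·43² + 38)/(2·20) ≡ 39/40. 40⁻¹ ≡ 20 (mod 47), so λ ≡ 39·20 ≡ 28.
  x = λ² - 43 - 43 = 784 - 86 ≡ 40; y = λ·(43 - 40) - 20 ≡ 17. → (40, 17)
2Q = (40, 17).
Finally 4P + 2Q:
(32, 33) + (40, 17). λ = (17 - 33)/(40 - 32) ≡ 31/8 mod 47. 8⁻¹ ≡ 6 (mod 47) since 8·6 = 48 ≡ 1, so λ ≡ 45.
  x = λ² - 32 - 40 = 2025 - 72 ≡ 26; y = λ·(32 - 26) - 33 ≡ 2. → (26, 2)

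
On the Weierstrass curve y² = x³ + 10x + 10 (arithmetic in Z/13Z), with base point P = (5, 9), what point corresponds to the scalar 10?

Double-and-add on 10 = (1010)₂. Start with P = (5, 9) for the leading 1-bit.
double: tangent at (5, 9): λ = (3·5² + 10)/(2·9) ≡ 7/5. 5⁻¹ ≡ 8 (mod 13) since 5·8 = 40 ≡ 1, so λ ≡ 7·8 ≡ 4.
  x = λ² - 5 - 5 = 16 - 10 ≡ 6; y = λ·(5 - 6) - 9 ≡ 0. → (6, 0)
double: (6, 0) + (6, 0): same x and y₁ ≡ -y₂, so the sum is the point at infinity.
add P: the point at infinity + (5, 9) = (5, 9) (identity).
double: tangent at (5, 9): λ = (3·5² + 10)/(2·9) ≡ 7/5. 5⁻¹ ≡ 8 (mod 13) since 5·8 = 40 ≡ 1, so λ ≡ 7·8 ≡ 4.
  x = λ² - 5 - 5 = 16 - 10 ≡ 6; y = λ·(5 - 6) - 9 ≡ 0. → (6, 0)

(6, 0)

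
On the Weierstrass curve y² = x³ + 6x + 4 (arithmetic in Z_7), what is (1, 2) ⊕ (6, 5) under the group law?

(1, 2) + (6, 5). λ = (5 - 2)/(6 - 1) ≡ 3/5 mod 7. 5⁻¹ ≡ 3 (mod 7), so λ ≡ 2.
  x = λ² - 1 - 6 = 4 - 7 ≡ 4; y = λ·(1 - 4) - 2 ≡ 6. → (4, 6)

(4, 6)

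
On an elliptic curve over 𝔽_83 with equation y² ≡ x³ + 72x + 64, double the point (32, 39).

(23, 62)

tangent at (32, 39): λ = (3·32² + 72)/(2·39) ≡ 73/78. 78⁻¹ ≡ 33 (mod 83), so λ ≡ 73·33 ≡ 2.
  x = λ² - 32 - 32 = 4 - 64 ≡ 23; y = λ·(32 - 23) - 39 ≡ 62. → (23, 62)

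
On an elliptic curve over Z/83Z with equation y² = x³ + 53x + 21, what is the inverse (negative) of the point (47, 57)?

-(47, 57) = (47, -57 mod 83) = (47, 26).

(47, 26)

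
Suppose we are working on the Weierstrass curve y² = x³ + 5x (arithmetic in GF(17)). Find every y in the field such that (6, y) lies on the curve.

x³ + 5x + 0 = 246 ≡ 8 (mod 17).
Square roots of 8 mod 17: 5 and 12 (since 5² = 25 ≡ 8).

5, 12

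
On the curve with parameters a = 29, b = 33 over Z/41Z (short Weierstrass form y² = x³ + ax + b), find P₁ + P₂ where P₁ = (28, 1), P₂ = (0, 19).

(4, 7)

(28, 1) + (0, 19). λ = (19 - 1)/(0 - 28) ≡ 18/13 mod 41. 13⁻¹ ≡ 19 (mod 41), so λ ≡ 14.
  x = λ² - 28 - 0 = 196 - 28 ≡ 4; y = λ·(28 - 4) - 1 ≡ 7. → (4, 7)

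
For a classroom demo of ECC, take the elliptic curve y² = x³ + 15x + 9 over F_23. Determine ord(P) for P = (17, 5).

2P: tangent at (17, 5): λ = (3·17² + 15)/(2·5) ≡ 8/10. 10⁻¹ ≡ 7 (mod 23), so λ ≡ 8·7 ≡ 10.
  x = λ² - 17 - 17 = 100 - 34 ≡ 20; y = λ·(17 - 20) - 5 ≡ 11. → (20, 11)
3P: (20, 11) + (17, 5). λ = (5 - 11)/(17 - 20) ≡ 17/20 mod 23. 20⁻¹ ≡ 15 (mod 23) since 20·15 = 300 ≡ 1, so λ ≡ 2.
  x = λ² - 20 - 17 = 4 - 37 ≡ 13; y = λ·(20 - 13) - 11 ≡ 3. → (13, 3)
4P: (13, 3) + (17, 5). λ = (5 - 3)/(17 - 13) ≡ 2/4 mod 23. 4⁻¹ ≡ 6 (mod 23) since 4·6 = 24 ≡ 1, so λ ≡ 12.
  x = λ² - 13 - 17 = 144 - 30 ≡ 22; y = λ·(13 - 22) - 3 ≡ 4. → (22, 4)
5P: (22, 4) + (17, 5). λ = (5 - 4)/(17 - 22) ≡ 1/18 mod 23. 18⁻¹ ≡ 9 (mod 23), so λ ≡ 9.
  x = λ² - 22 - 17 = 81 - 39 ≡ 19; y = λ·(22 - 19) - 4 ≡ 0. → (19, 0)
6P: (19, 0) + (17, 5). λ = (5 - 0)/(17 - 19) ≡ 5/21 mod 23. 21⁻¹ ≡ 11 (mod 23), so λ ≡ 9.
  x = λ² - 19 - 17 = 81 - 36 ≡ 22; y = λ·(19 - 22) - 0 ≡ 19. → (22, 19)
7P: (22, 19) + (17, 5). λ = (5 - 19)/(17 - 22) ≡ 9/18 mod 23. 18⁻¹ ≡ 9 (mod 23), so λ ≡ 12.
  x = λ² - 22 - 17 = 144 - 39 ≡ 13; y = λ·(22 - 13) - 19 ≡ 20. → (13, 20)
8P: (13, 20) + (17, 5). λ = (5 - 20)/(17 - 13) ≡ 8/4 mod 23. 4⁻¹ ≡ 6 (mod 23), so λ ≡ 2.
  x = λ² - 13 - 17 = 4 - 30 ≡ 20; y = λ·(13 - 20) - 20 ≡ 12. → (20, 12)
9P: (20, 12) + (17, 5). λ = (5 - 12)/(17 - 20) ≡ 16/20 mod 23. 20⁻¹ ≡ 15 (mod 23) since 20·15 = 300 ≡ 1, so λ ≡ 10.
  x = λ² - 20 - 17 = 100 - 37 ≡ 17; y = λ·(20 - 17) - 12 ≡ 18. → (17, 18)
10P: (17, 18) + (17, 5): same x and y₁ ≡ -y₂, so the sum is O.
10P = O, so the order is 10.

10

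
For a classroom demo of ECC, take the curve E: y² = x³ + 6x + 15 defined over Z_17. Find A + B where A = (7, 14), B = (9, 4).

(9, 13)

(7, 14) + (9, 4). λ = (4 - 14)/(9 - 7) ≡ 7/2 mod 17. 2⁻¹ ≡ 9 (mod 17), so λ ≡ 12.
  x = λ² - 7 - 9 = 144 - 16 ≡ 9; y = λ·(7 - 9) - 14 ≡ 13. → (9, 13)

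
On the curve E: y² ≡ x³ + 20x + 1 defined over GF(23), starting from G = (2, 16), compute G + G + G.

Repeated addition: build up to 3G.
2G: tangent at (2, 16): λ = (3·2² + 20)/(2·16) ≡ 9/9. 9⁻¹ ≡ 18 (mod 23), so λ ≡ 9·18 ≡ 1.
  x = λ² - 2 - 2 = 1 - 4 ≡ 20; y = λ·(2 - 20) - 16 ≡ 12. → (20, 12)
3G: (20, 12) + (2, 16). λ = (16 - 12)/(2 - 20) ≡ 4/5 mod 23. 5⁻¹ ≡ 14 (mod 23) since 5·14 = 70 ≡ 1, so λ ≡ 10.
  x = λ² - 20 - 2 = 100 - 22 ≡ 9; y = λ·(20 - 9) - 12 ≡ 6. → (9, 6)

(9, 6)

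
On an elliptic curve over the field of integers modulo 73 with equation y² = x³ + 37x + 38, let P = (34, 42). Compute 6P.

Repeated addition: build up to 6P.
2P: tangent at (34, 42): λ = (3·34² + 37)/(2·42) ≡ 1/11. 11⁻¹ ≡ 20 (mod 73), so λ ≡ 1·20 ≡ 20.
  x = λ² - 34 - 34 = 400 - 68 ≡ 40; y = λ·(34 - 40) - 42 ≡ 57. → (40, 57)
3P: (40, 57) + (34, 42). λ = (42 - 57)/(34 - 40) ≡ 58/67 mod 73. 67⁻¹ ≡ 12 (mod 73) since 67·12 = 804 ≡ 1, so λ ≡ 39.
  x = λ² - 40 - 34 = 1521 - 74 ≡ 60; y = λ·(40 - 60) - 57 ≡ 39. → (60, 39)
4P: (60, 39) + (34, 42). λ = (42 - 39)/(34 - 60) ≡ 3/47 mod 73. 47⁻¹ ≡ 14 (mod 73), so λ ≡ 42.
  x = λ² - 60 - 34 = 1764 - 94 ≡ 64; y = λ·(60 - 64) - 39 ≡ 12. → (64, 12)
5P: (64, 12) + (34, 42). λ = (42 - 12)/(34 - 64) ≡ 30/43 mod 73. 43⁻¹ ≡ 17 (mod 73), so λ ≡ 72.
  x = λ² - 64 - 34 = 5184 - 98 ≡ 49; y = λ·(64 - 49) - 12 ≡ 46. → (49, 46)
6P: (49, 46) + (34, 42). λ = (42 - 46)/(34 - 49) ≡ 69/58 mod 73. 58⁻¹ ≡ 34 (mod 73) since 58·34 = 1972 ≡ 1, so λ ≡ 10.
  x = λ² - 49 - 34 = 100 - 83 ≡ 17; y = λ·(49 - 17) - 46 ≡ 55. → (17, 55)

(17, 55)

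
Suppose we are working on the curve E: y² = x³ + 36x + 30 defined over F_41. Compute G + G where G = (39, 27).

tangent at (39, 27): λ = (3·39² + 36)/(2·27) ≡ 7/13. 13⁻¹ ≡ 19 (mod 41), so λ ≡ 7·19 ≡ 10.
  x = λ² - 39 - 39 = 100 - 78 ≡ 22; y = λ·(39 - 22) - 27 ≡ 20. → (22, 20)

(22, 20)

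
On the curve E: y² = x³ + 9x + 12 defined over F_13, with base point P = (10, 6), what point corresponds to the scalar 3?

Repeated addition: build up to 3P.
2P: tangent at (10, 6): λ = (3·10² + 9)/(2·6) ≡ 10/12. 12⁻¹ ≡ 12 (mod 13), so λ ≡ 10·12 ≡ 3.
  x = λ² - 10 - 10 = 9 - 20 ≡ 2; y = λ·(10 - 2) - 6 ≡ 5. → (2, 5)
3P: (2, 5) + (10, 6). λ = (6 - 5)/(10 - 2) ≡ 1/8 mod 13. 8⁻¹ ≡ 5 (mod 13) since 8·5 = 40 ≡ 1, so λ ≡ 5.
  x = λ² - 2 - 10 = 25 - 12 ≡ 0; y = λ·(2 - 0) - 5 ≡ 5. → (0, 5)

(0, 5)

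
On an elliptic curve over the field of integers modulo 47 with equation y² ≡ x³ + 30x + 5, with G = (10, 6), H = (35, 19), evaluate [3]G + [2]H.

(32, 38)

First 3G:
Repeated addition: build up to 3G.
2G: tangent at (10, 6): λ = (3·10² + 30)/(2·6) ≡ 1/12. 12⁻¹ ≡ 4 (mod 47) since 12·4 = 48 ≡ 1, so λ ≡ 1·4 ≡ 4.
  x = λ² - 10 - 10 = 16 - 20 ≡ 43; y = λ·(10 - 43) - 6 ≡ 3. → (43, 3)
3G: (43, 3) + (10, 6). λ = (6 - 3)/(10 - 43) ≡ 3/14 mod 47. 14⁻¹ ≡ 37 (mod 47), so λ ≡ 17.
  x = λ² - 43 - 10 = 289 - 53 ≡ 1; y = λ·(43 - 1) - 3 ≡ 6. → (1, 6)
3G = (1, 6).
Next 2H:
Repeated addition: build up to 2H.
2H: tangent at (35, 19): λ = (3·35² + 30)/(2·19) ≡ 39/38. 38⁻¹ ≡ 26 (mod 47) since 38·26 = 988 ≡ 1, so λ ≡ 39·26 ≡ 27.
  x = λ² - 35 - 35 = 729 - 70 ≡ 1; y = λ·(35 - 1) - 19 ≡ 6. → (1, 6)
2H = (1, 6).
Finally 3G + 2H:
tangent at (1, 6): λ = (3·1² + 30)/(2·6) ≡ 33/12. 12⁻¹ ≡ 4 (mod 47), so λ ≡ 33·4 ≡ 38.
  x = λ² - 1 - 1 = 1444 - 2 ≡ 32; y = λ·(1 - 32) - 6 ≡ 38. → (32, 38)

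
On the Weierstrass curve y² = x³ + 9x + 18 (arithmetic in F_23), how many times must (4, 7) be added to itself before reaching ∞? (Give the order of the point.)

2P: tangent at (4, 7): λ = (3·4² + 9)/(2·7) ≡ 11/14. 14⁻¹ ≡ 5 (mod 23), so λ ≡ 11·5 ≡ 9.
  x = λ² - 4 - 4 = 81 - 8 ≡ 4; y = λ·(4 - 4) - 7 ≡ 16. → (4, 16)
3P: (4, 16) + (4, 7): same x and y₁ ≡ -y₂, so the sum is ∞.
3P = ∞, so the order is 3.

3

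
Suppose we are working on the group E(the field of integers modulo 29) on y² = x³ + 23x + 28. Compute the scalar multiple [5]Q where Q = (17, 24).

(20, 22)

Repeated addition: build up to 5Q.
2Q: tangent at (17, 24): λ = (3·17² + 23)/(2·24) ≡ 20/19. 19⁻¹ ≡ 26 (mod 29) since 19·26 = 494 ≡ 1, so λ ≡ 20·26 ≡ 27.
  x = λ² - 17 - 17 = 729 - 34 ≡ 28; y = λ·(17 - 28) - 24 ≡ 27. → (28, 27)
3Q: (28, 27) + (17, 24). λ = (24 - 27)/(17 - 28) ≡ 26/18 mod 29. 18⁻¹ ≡ 21 (mod 29), so λ ≡ 24.
  x = λ² - 28 - 17 = 576 - 45 ≡ 9; y = λ·(28 - 9) - 27 ≡ 23. → (9, 23)
4Q: (9, 23) + (17, 24). λ = (24 - 23)/(17 - 9) ≡ 1/8 mod 29. 8⁻¹ ≡ 11 (mod 29), so λ ≡ 11.
  x = λ² - 9 - 17 = 121 - 26 ≡ 8; y = λ·(9 - 8) - 23 ≡ 17. → (8, 17)
5Q: (8, 17) + (17, 24). λ = (24 - 17)/(17 - 8) ≡ 7/9 mod 29. 9⁻¹ ≡ 13 (mod 29), so λ ≡ 4.
  x = λ² - 8 - 17 = 16 - 25 ≡ 20; y = λ·(8 - 20) - 17 ≡ 22. → (20, 22)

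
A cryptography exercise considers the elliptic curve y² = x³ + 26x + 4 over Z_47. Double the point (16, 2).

(43, 20)

tangent at (16, 2): λ = (3·16² + 26)/(2·2) ≡ 42/4. 4⁻¹ ≡ 12 (mod 47) since 4·12 = 48 ≡ 1, so λ ≡ 42·12 ≡ 34.
  x = λ² - 16 - 16 = 1156 - 32 ≡ 43; y = λ·(16 - 43) - 2 ≡ 20. → (43, 20)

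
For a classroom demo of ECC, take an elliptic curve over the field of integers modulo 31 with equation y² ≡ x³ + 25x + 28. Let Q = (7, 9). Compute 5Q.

Double-and-add on 5 = (101)₂. Start with Q = (7, 9) for the leading 1-bit.
double: tangent at (7, 9): λ = (3·7² + 25)/(2·9) ≡ 17/18. 18⁻¹ ≡ 19 (mod 31) since 18·19 = 342 ≡ 1, so λ ≡ 17·19 ≡ 13.
  x = λ² - 7 - 7 = 169 - 14 ≡ 0; y = λ·(7 - 0) - 9 ≡ 20. → (0, 20)
double: tangent at (0, 20): λ = (3·0² + 25)/(2·20) ≡ 25/9. 9⁻¹ ≡ 7 (mod 31), so λ ≡ 25·7 ≡ 20.
  x = λ² - 0 - 0 = 400 - 0 ≡ 28; y = λ·(0 - 28) - 20 ≡ 9. → (28, 9)
add Q: (28, 9) + (7, 9). λ = (9 - 9)/(7 - 28) ≡ 0/10 mod 31. 10⁻¹ ≡ 28 (mod 31), so λ ≡ 0.
  x = λ² - 28 - 7 = 0 - 35 ≡ 27; y = λ·(28 - 27) - 9 ≡ 22. → (27, 22)

(27, 22)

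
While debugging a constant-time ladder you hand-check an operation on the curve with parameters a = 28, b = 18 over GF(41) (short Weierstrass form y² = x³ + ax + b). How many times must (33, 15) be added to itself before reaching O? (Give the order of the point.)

11

2P: tangent at (33, 15): λ = (3·33² + 28)/(2·15) ≡ 15/30. 30⁻¹ ≡ 26 (mod 41), so λ ≡ 15·26 ≡ 21.
  x = λ² - 33 - 33 = 441 - 66 ≡ 6; y = λ·(33 - 6) - 15 ≡ 19. → (6, 19)
3P: (6, 19) + (33, 15). λ = (15 - 19)/(33 - 6) ≡ 37/27 mod 41. 27⁻¹ ≡ 38 (mod 41), so λ ≡ 12.
  x = λ² - 6 - 33 = 144 - 39 ≡ 23; y = λ·(6 - 23) - 19 ≡ 23. → (23, 23)
4P: (23, 23) + (33, 15). λ = (15 - 23)/(33 - 23) ≡ 33/10 mod 41. 10⁻¹ ≡ 37 (mod 41) since 10·37 = 370 ≡ 1, so λ ≡ 32.
  x = λ² - 23 - 33 = 1024 - 56 ≡ 25; y = λ·(23 - 25) - 23 ≡ 36. → (25, 36)
5P: (25, 36) + (33, 15). λ = (15 - 36)/(33 - 25) ≡ 20/8 mod 41. 8⁻¹ ≡ 36 (mod 41) since 8·36 = 288 ≡ 1, so λ ≡ 23.
  x = λ² - 25 - 33 = 529 - 58 ≡ 20; y = λ·(25 - 20) - 36 ≡ 38. → (20, 38)
6P: (20, 38) + (33, 15). λ = (15 - 38)/(33 - 20) ≡ 18/13 mod 41. 13⁻¹ ≡ 19 (mod 41), so λ ≡ 14.
  x = λ² - 20 - 33 = 196 - 53 ≡ 20; y = λ·(20 - 20) - 38 ≡ 3. → (20, 3)
7P: (20, 3) + (33, 15). λ = (15 - 3)/(33 - 20) ≡ 12/13 mod 41. 13⁻¹ ≡ 19 (mod 41), so λ ≡ 23.
  x = λ² - 20 - 33 = 529 - 53 ≡ 25; y = λ·(20 - 25) - 3 ≡ 5. → (25, 5)
8P: (25, 5) + (33, 15). λ = (15 - 5)/(33 - 25) ≡ 10/8 mod 41. 8⁻¹ ≡ 36 (mod 41) since 8·36 = 288 ≡ 1, so λ ≡ 32.
  x = λ² - 25 - 33 = 1024 - 58 ≡ 23; y = λ·(25 - 23) - 5 ≡ 18. → (23, 18)
9P: (23, 18) + (33, 15). λ = (15 - 18)/(33 - 23) ≡ 38/10 mod 41. 10⁻¹ ≡ 37 (mod 41) since 10·37 = 370 ≡ 1, so λ ≡ 12.
  x = λ² - 23 - 33 = 144 - 56 ≡ 6; y = λ·(23 - 6) - 18 ≡ 22. → (6, 22)
10P: (6, 22) + (33, 15). λ = (15 - 22)/(33 - 6) ≡ 34/27 mod 41. 27⁻¹ ≡ 38 (mod 41), so λ ≡ 21.
  x = λ² - 6 - 33 = 441 - 39 ≡ 33; y = λ·(6 - 33) - 22 ≡ 26. → (33, 26)
11P: (33, 26) + (33, 15): same x and y₁ ≡ -y₂, so the sum is O.
11P = O, so the order is 11.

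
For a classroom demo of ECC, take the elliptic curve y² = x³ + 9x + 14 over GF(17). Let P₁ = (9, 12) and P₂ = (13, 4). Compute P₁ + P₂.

(9, 12) + (13, 4). λ = (4 - 12)/(13 - 9) ≡ 9/4 mod 17. 4⁻¹ ≡ 13 (mod 17), so λ ≡ 15.
  x = λ² - 9 - 13 = 225 - 22 ≡ 16; y = λ·(9 - 16) - 12 ≡ 2. → (16, 2)

(16, 2)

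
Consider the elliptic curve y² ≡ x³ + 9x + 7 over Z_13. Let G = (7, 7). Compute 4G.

Double-and-add on 4 = (100)₂. Start with G = (7, 7) for the leading 1-bit.
double: tangent at (7, 7): λ = (3·7² + 9)/(2·7) ≡ 0/1. 1⁻¹ ≡ 1 (mod 13), so λ ≡ 0·1 ≡ 0.
  x = λ² - 7 - 7 = 0 - 14 ≡ 12; y = λ·(7 - 12) - 7 ≡ 6. → (12, 6)
double: tangent at (12, 6): λ = (3·12² + 9)/(2·6) ≡ 12/12. 12⁻¹ ≡ 12 (mod 13), so λ ≡ 12·12 ≡ 1.
  x = λ² - 12 - 12 = 1 - 24 ≡ 3; y = λ·(12 - 3) - 6 ≡ 3. → (3, 3)

(3, 3)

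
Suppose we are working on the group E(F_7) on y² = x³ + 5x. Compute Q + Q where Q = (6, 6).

(4, 0)

tangent at (6, 6): λ = (3·6² + 5)/(2·6) ≡ 1/5. 5⁻¹ ≡ 3 (mod 7), so λ ≡ 1·3 ≡ 3.
  x = λ² - 6 - 6 = 9 - 12 ≡ 4; y = λ·(6 - 4) - 6 ≡ 0. → (4, 0)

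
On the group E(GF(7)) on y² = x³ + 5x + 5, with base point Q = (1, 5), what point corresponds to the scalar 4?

Double-and-add on 4 = (100)₂. Start with Q = (1, 5) for the leading 1-bit.
double: tangent at (1, 5): λ = (3·1² + 5)/(2·5) ≡ 1/3. 3⁻¹ ≡ 5 (mod 7) since 3·5 = 15 ≡ 1, so λ ≡ 1·5 ≡ 5.
  x = λ² - 1 - 1 = 25 - 2 ≡ 2; y = λ·(1 - 2) - 5 ≡ 4. → (2, 4)
double: tangent at (2, 4): λ = (3·2² + 5)/(2·4) ≡ 3/1. 1⁻¹ ≡ 1 (mod 7), so λ ≡ 3·1 ≡ 3.
  x = λ² - 2 - 2 = 9 - 4 ≡ 5; y = λ·(2 - 5) - 4 ≡ 1. → (5, 1)

(5, 1)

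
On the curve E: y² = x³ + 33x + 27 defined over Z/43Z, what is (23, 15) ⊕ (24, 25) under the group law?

(23, 15) + (24, 25). λ = (25 - 15)/(24 - 23) ≡ 10/1 mod 43. 1⁻¹ ≡ 1 (mod 43), so λ ≡ 10.
  x = λ² - 23 - 24 = 100 - 47 ≡ 10; y = λ·(23 - 10) - 15 ≡ 29. → (10, 29)

(10, 29)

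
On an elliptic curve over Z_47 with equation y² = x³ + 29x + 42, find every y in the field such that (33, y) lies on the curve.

x³ + 29x + 42 = 36936 ≡ 41 (mod 47).
41 is a non-residue mod 47; no y exists.

none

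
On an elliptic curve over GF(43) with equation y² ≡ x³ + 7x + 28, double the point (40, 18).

tangent at (40, 18): λ = (3·40² + 7)/(2·18) ≡ 34/36. 36⁻¹ ≡ 6 (mod 43) since 36·6 = 216 ≡ 1, so λ ≡ 34·6 ≡ 32.
  x = λ² - 40 - 40 = 1024 - 80 ≡ 41; y = λ·(40 - 41) - 18 ≡ 36. → (41, 36)

(41, 36)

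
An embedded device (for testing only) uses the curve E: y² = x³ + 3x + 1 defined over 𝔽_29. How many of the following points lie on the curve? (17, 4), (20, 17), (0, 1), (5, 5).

(17, 4): 4² ≡ 16, rhs ≡ 6 → off.
(20, 17): 17² ≡ 28, rhs ≡ 28 → on.
(0, 1): 1² ≡ 1, rhs ≡ 1 → on.
(5, 5): 5² ≡ 25, rhs ≡ 25 → on.

3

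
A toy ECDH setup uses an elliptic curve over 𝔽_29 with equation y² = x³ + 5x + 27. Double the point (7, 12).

tangent at (7, 12): λ = (3·7² + 5)/(2·12) ≡ 7/24. 24⁻¹ ≡ 23 (mod 29) since 24·23 = 552 ≡ 1, so λ ≡ 7·23 ≡ 16.
  x = λ² - 7 - 7 = 256 - 14 ≡ 10; y = λ·(7 - 10) - 12 ≡ 27. → (10, 27)

(10, 27)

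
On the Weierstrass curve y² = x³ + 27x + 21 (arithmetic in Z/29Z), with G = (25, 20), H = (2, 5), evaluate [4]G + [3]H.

First 4G:
Repeated addition: build up to 4G.
2G: tangent at (25, 20): λ = (3·25² + 27)/(2·20) ≡ 17/11. 11⁻¹ ≡ 8 (mod 29), so λ ≡ 17·8 ≡ 20.
  x = λ² - 25 - 25 = 400 - 50 ≡ 2; y = λ·(25 - 2) - 20 ≡ 5. → (2, 5)
3G: (2, 5) + (25, 20). λ = (20 - 5)/(25 - 2) ≡ 15/23 mod 29. 23⁻¹ ≡ 24 (mod 29), so λ ≡ 12.
  x = λ² - 2 - 25 = 144 - 27 ≡ 1; y = λ·(2 - 1) - 5 ≡ 7. → (1, 7)
4G: (1, 7) + (25, 20). λ = (20 - 7)/(25 - 1) ≡ 13/24 mod 29. 24⁻¹ ≡ 23 (mod 29) since 24·23 = 552 ≡ 1, so λ ≡ 9.
  x = λ² - 1 - 25 = 81 - 26 ≡ 26; y = λ·(1 - 26) - 7 ≡ 0. → (26, 0)
4G = (26, 0).
Next 3H:
Repeated addition: build up to 3H.
2H: tangent at (2, 5): λ = (3·2² + 27)/(2·5) ≡ 10/10. 10⁻¹ ≡ 3 (mod 29), so λ ≡ 10·3 ≡ 1.
  x = λ² - 2 - 2 = 1 - 4 ≡ 26; y = λ·(2 - 26) - 5 ≡ 0. → (26, 0)
3H: (26, 0) + (2, 5). λ = (5 - 0)/(2 - 26) ≡ 5/5 mod 29. 5⁻¹ ≡ 6 (mod 29), so λ ≡ 1.
  x = λ² - 26 - 2 = 1 - 28 ≡ 2; y = λ·(26 - 2) - 0 ≡ 24. → (2, 24)
3H = (2, 24).
Finally 4G + 3H:
(26, 0) + (2, 24). λ = (24 - 0)/(2 - 26) ≡ 24/5 mod 29. 5⁻¹ ≡ 6 (mod 29), so λ ≡ 28.
  x = λ² - 26 - 2 = 784 - 28 ≡ 2; y = λ·(26 - 2) - 0 ≡ 5. → (2, 5)

(2, 5)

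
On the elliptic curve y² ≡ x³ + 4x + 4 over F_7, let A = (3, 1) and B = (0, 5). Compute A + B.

(5, 4)

(3, 1) + (0, 5). λ = (5 - 1)/(0 - 3) ≡ 4/4 mod 7. 4⁻¹ ≡ 2 (mod 7) since 4·2 = 8 ≡ 1, so λ ≡ 1.
  x = λ² - 3 - 0 = 1 - 3 ≡ 5; y = λ·(3 - 5) - 1 ≡ 4. → (5, 4)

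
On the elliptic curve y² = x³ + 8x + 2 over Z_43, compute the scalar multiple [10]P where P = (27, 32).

(5, 34)

Double-and-add on 10 = (1010)₂. Start with P = (27, 32) for the leading 1-bit.
double: tangent at (27, 32): λ = (3·27² + 8)/(2·32) ≡ 2/21. 21⁻¹ ≡ 41 (mod 43), so λ ≡ 2·41 ≡ 39.
  x = λ² - 27 - 27 = 1521 - 54 ≡ 5; y = λ·(27 - 5) - 32 ≡ 9. → (5, 9)
double: tangent at (5, 9): λ = (3·5² + 8)/(2·9) ≡ 40/18. 18⁻¹ ≡ 12 (mod 43), so λ ≡ 40·12 ≡ 7.
  x = λ² - 5 - 5 = 49 - 10 ≡ 39; y = λ·(5 - 39) - 9 ≡ 11. → (39, 11)
add P: (39, 11) + (27, 32). λ = (32 - 11)/(27 - 39) ≡ 21/31 mod 43. 31⁻¹ ≡ 25 (mod 43) since 31·25 = 775 ≡ 1, so λ ≡ 9.
  x = λ² - 39 - 27 = 81 - 66 ≡ 15; y = λ·(39 - 15) - 11 ≡ 33. → (15, 33)
double: tangent at (15, 33): λ = (3·15² + 8)/(2·33) ≡ 38/23. 23⁻¹ ≡ 15 (mod 43) since 23·15 = 345 ≡ 1, so λ ≡ 38·15 ≡ 11.
  x = λ² - 15 - 15 = 121 - 30 ≡ 5; y = λ·(15 - 5) - 33 ≡ 34. → (5, 34)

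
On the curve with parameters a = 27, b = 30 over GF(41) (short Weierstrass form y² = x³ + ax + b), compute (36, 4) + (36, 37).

O

The two points share x = 36 and their y-coordinates satisfy 4 + 37 ≡ 0 (mod 41), so they are inverses. Their sum is O.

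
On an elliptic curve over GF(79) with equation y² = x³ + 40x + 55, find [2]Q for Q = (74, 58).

tangent at (74, 58): λ = (3·74² + 40)/(2·58) ≡ 36/37. 37⁻¹ ≡ 47 (mod 79), so λ ≡ 36·47 ≡ 33.
  x = λ² - 74 - 74 = 1089 - 148 ≡ 72; y = λ·(74 - 72) - 58 ≡ 8. → (72, 8)

(72, 8)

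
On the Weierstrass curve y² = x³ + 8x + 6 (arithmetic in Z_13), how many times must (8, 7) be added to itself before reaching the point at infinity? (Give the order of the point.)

2P: tangent at (8, 7): λ = (3·8² + 8)/(2·7) ≡ 5/1. 1⁻¹ ≡ 1 (mod 13), so λ ≡ 5·1 ≡ 5.
  x = λ² - 8 - 8 = 25 - 16 ≡ 9; y = λ·(8 - 9) - 7 ≡ 1. → (9, 1)
3P: (9, 1) + (8, 7). λ = (7 - 1)/(8 - 9) ≡ 6/12 mod 13. 12⁻¹ ≡ 12 (mod 13), so λ ≡ 7.
  x = λ² - 9 - 8 = 49 - 17 ≡ 6; y = λ·(9 - 6) - 1 ≡ 7. → (6, 7)
4P: (6, 7) + (8, 7). λ = (7 - 7)/(8 - 6) ≡ 0/2 mod 13. 2⁻¹ ≡ 7 (mod 13) since 2·7 = 14 ≡ 1, so λ ≡ 0.
  x = λ² - 6 - 8 = 0 - 14 ≡ 12; y = λ·(6 - 12) - 7 ≡ 6. → (12, 6)
5P: (12, 6) + (8, 7). λ = (7 - 6)/(8 - 12) ≡ 1/9 mod 13. 9⁻¹ ≡ 3 (mod 13), so λ ≡ 3.
  x = λ² - 12 - 8 = 9 - 20 ≡ 2; y = λ·(12 - 2) - 6 ≡ 11. → (2, 11)
6P: (2, 11) + (8, 7). λ = (7 - 11)/(8 - 2) ≡ 9/6 mod 13. 6⁻¹ ≡ 11 (mod 13), so λ ≡ 8.
  x = λ² - 2 - 8 = 64 - 10 ≡ 2; y = λ·(2 - 2) - 11 ≡ 2. → (2, 2)
7P: (2, 2) + (8, 7). λ = (7 - 2)/(8 - 2) ≡ 5/6 mod 13. 6⁻¹ ≡ 11 (mod 13) since 6·11 = 66 ≡ 1, so λ ≡ 3.
  x = λ² - 2 - 8 = 9 - 10 ≡ 12; y = λ·(2 - 12) - 2 ≡ 7. → (12, 7)
8P: (12, 7) + (8, 7). λ = (7 - 7)/(8 - 12) ≡ 0/9 mod 13. 9⁻¹ ≡ 3 (mod 13) since 9·3 = 27 ≡ 1, so λ ≡ 0.
  x = λ² - 12 - 8 = 0 - 20 ≡ 6; y = λ·(12 - 6) - 7 ≡ 6. → (6, 6)
9P: (6, 6) + (8, 7). λ = (7 - 6)/(8 - 6) ≡ 1/2 mod 13. 2⁻¹ ≡ 7 (mod 13), so λ ≡ 7.
  x = λ² - 6 - 8 = 49 - 14 ≡ 9; y = λ·(6 - 9) - 6 ≡ 12. → (9, 12)
10P: (9, 12) + (8, 7). λ = (7 - 12)/(8 - 9) ≡ 8/12 mod 13. 12⁻¹ ≡ 12 (mod 13), so λ ≡ 5.
  x = λ² - 9 - 8 = 25 - 17 ≡ 8; y = λ·(9 - 8) - 12 ≡ 6. → (8, 6)
11P: (8, 6) + (8, 7): same x and y₁ ≡ -y₂, so the sum is the point at infinity.
11P = the point at infinity, so the order is 11.

11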